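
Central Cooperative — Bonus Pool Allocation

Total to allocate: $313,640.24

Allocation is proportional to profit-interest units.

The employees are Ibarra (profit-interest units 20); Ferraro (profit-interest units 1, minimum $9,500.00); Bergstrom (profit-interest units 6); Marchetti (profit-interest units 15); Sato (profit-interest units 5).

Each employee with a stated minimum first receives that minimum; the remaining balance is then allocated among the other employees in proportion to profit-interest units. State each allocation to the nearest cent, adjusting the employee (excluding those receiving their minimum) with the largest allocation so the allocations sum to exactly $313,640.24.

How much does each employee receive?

Minimums first: Ferraro $9,500.00. Residual $304,140.24.
Residual split over remaining profit-interest units 46: Ibarra 132,234.8870 → $132,234.89; Bergstrom 39,670.4661 → $39,670.47; Marchetti 99,176.1652 → $99,176.17; Sato 33,058.7217 → $33,058.72.
Rounding difference −$0.01 applied to Ibarra → $132,234.88.

Ibarra: $132,234.88; Ferraro: $9,500.00; Bergstrom: $39,670.47; Marchetti: $99,176.17; Sato: $33,058.72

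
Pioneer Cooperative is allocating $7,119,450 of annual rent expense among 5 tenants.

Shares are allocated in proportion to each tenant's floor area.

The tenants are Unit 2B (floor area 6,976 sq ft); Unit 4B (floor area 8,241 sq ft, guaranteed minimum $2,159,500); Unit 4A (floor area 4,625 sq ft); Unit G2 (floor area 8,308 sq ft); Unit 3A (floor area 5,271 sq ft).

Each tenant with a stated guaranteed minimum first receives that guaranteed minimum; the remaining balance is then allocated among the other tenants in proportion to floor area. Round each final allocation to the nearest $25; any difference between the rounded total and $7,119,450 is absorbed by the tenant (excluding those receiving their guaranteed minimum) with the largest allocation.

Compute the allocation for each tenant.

Unit 2B: $1,374,125 · Unit 4B: $2,159,500 · Unit 4A: $911,025 · Unit G2: $1,636,525 · Unit 3A: $1,038,275

Fund the minimums — Unit 4B $2,159,500. Residual $4,959,950.
Residual split over remaining floor area 25,180: Unit 2B 1,374,130.71 → $1,374,125; Unit 4A 911,031.32 → $911,025; Unit G2 1,636,507.73 → $1,636,500; Unit 3A 1,038,280.24 → $1,038,275.
Rounding difference +$25 applied to Unit G2 → $1,636,525.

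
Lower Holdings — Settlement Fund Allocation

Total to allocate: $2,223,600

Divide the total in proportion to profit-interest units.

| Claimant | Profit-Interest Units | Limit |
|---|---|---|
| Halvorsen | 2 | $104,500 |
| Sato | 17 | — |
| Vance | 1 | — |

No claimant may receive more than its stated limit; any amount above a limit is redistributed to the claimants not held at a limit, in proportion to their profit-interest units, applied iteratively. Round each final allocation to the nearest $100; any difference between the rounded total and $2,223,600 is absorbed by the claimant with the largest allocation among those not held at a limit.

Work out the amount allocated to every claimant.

Halvorsen: $104,500 · Sato: $2,001,400 · Vance: $117,700

Total profit-interest units = 20.
Unconstrained shares: Halvorsen 222,360.00; Sato 1,890,060.00; Vance 111,180.00.
Capped: Halvorsen ($104,500); balance $2,119,100 reallocated over remaining profit-interest units 18.
Remaining shares: Sato 2,001,372.22 → $2,001,400; Vance 117,727.78 → $117,700.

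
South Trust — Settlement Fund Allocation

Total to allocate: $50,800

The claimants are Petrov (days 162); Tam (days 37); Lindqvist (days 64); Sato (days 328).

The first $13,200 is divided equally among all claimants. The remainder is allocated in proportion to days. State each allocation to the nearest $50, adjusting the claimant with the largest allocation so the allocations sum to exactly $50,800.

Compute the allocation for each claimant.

Equal tier: $13,200 ÷ 4 = $3,300 apiece.
Remainder $37,600 by days (total 591): Petrov 10,306.60 → $10,300; Tam 2,353.98 → $2,350; Lindqvist 4,071.74 → $4,050; Sato 20,867.68 → $20,850.
Rounding difference +$50 on remainder applied to Sato.
Totals: Petrov $3,300 + $10,300 = $13,600; Tam $3,300 + $2,350 = $5,650; Lindqvist $3,300 + $4,050 = $7,350; Sato $3,300 + $20,900 = $24,200.

Petrov: $13,600; Tam: $5,650; Lindqvist: $7,350; Sato: $24,200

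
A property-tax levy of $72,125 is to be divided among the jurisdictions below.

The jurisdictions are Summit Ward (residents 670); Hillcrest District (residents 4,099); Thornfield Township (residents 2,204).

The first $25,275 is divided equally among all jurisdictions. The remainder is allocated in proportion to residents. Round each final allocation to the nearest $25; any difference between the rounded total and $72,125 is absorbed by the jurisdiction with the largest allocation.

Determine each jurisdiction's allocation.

Equal tier: $25,275 ÷ 3 = $8,425 apiece.
Remainder $46,850 by residents (total 6,973): Summit Ward 4,501.58 → $4,500; Hillcrest District 27,540.25 → $27,550; Thornfield Township 14,808.17 → $14,800.
Totals: Summit Ward $8,425 + $4,500 = $12,925; Hillcrest District $8,425 + $27,550 = $35,975; Thornfield Township $8,425 + $14,800 = $23,225.

Summit Ward: $12,925 | Hillcrest District: $35,975 | Thornfield Township: $23,225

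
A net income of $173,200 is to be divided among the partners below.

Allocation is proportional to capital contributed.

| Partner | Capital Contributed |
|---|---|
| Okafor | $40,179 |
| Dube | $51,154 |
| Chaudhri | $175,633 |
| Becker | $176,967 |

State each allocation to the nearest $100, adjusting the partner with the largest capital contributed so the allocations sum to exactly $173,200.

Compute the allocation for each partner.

Combined capital contributed = 40,179 + 51,154 + 175,633 + 176,967 = 443,933.
Proportional shares: Okafor 15,675.80; Dube 19,957.68; Chaudhri 68,523.03; Becker 69,043.49.
At nearest $100: Okafor $15,700; Dube $20,000; Chaudhri $68,500; Becker $69,000. Sum = $173,200.
Rounded total matches; no reconciliation needed.

Okafor: $15,700 | Dube: $20,000 | Chaudhri: $68,500 | Becker: $69,000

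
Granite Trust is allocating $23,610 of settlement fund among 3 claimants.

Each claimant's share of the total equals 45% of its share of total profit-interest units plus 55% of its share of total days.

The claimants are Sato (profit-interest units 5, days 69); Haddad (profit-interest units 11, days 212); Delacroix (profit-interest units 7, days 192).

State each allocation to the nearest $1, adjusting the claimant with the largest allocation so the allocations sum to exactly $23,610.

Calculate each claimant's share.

Totals — profit-interest units 23, days 473.
Combined weights (45% profit-interest units + 55% days): Sato 0.1781; Haddad 0.4617; Delacroix 0.3602.
Pro-rata amounts: Sato 4,203.96; Haddad 10,901.42; Delacroix 8,504.61.
Rounded to nearest $1: Sato $4,204; Haddad $10,901; Delacroix $8,505. Sum = $23,610.
Rounded total matches; no reconciliation needed.

Sato: $4,204 | Haddad: $10,901 | Delacroix: $8,505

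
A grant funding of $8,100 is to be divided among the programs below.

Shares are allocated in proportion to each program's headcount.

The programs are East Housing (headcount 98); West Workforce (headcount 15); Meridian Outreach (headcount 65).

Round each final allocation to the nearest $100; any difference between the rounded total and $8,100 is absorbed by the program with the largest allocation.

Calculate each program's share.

East Housing: $4,400 | West Workforce: $700 | Meridian Outreach: $3,000

Sum of headcount: 178.
Proportional shares: East Housing 98/178 × $8,100 = 4,459.55; West Workforce 15/178 × $8,100 = 682.58; Meridian Outreach 65/178 × $8,100 = 2,957.87.
After rounding ($100): East Housing $4,500; West Workforce $700; Meridian Outreach $3,000. Sum = $8,200.
Difference $8,100 − $8,200 = −$100 applied to largest allocation (East Housing): East Housing becomes $4,400.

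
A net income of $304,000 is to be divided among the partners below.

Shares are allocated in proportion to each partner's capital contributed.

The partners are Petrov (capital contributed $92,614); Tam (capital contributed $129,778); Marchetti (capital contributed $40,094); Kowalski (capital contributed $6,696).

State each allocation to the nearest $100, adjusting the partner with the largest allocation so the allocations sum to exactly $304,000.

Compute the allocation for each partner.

Sum of capital contributed: 269,182.
Proportional shares: Petrov 92,614/269,182 × $304,000 = 104,593.38; Tam 129,778/269,182 × $304,000 = 146,564.45; Marchetti 40,094/269,182 × $304,000 = 45,280.06; Kowalski 6,696/269,182 × $304,000 = 7,562.11.
After rounding ($100): Petrov $104,600; Tam $146,600; Marchetti $45,300; Kowalski $7,600. Sum = $304,100.
Difference $304,000 − $304,100 = −$100 applied to largest allocation (Tam): Tam becomes $146,500.

Petrov: $104,600 | Tam: $146,500 | Marchetti: $45,300 | Kowalski: $7,600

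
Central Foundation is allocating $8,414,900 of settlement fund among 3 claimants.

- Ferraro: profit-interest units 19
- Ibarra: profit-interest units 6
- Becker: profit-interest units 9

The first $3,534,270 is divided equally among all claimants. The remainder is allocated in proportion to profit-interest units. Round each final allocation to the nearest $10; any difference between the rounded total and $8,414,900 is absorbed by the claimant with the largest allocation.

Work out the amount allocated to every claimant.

Ferraro: $3,905,500 · Ibarra: $2,039,380 · Becker: $2,470,020

First tranche $3,534,270 split equally: $1,178,090 each.
Remainder $4,880,630 by profit-interest units (total 34): Ferraro 2,727,410.88 → $2,727,410; Ibarra 861,287.65 → $861,290; Becker 1,291,931.47 → $1,291,930.
Totals: Ferraro $1,178,090 + $2,727,410 = $3,905,500; Ibarra $1,178,090 + $861,290 = $2,039,380; Becker $1,178,090 + $1,291,930 = $2,470,020.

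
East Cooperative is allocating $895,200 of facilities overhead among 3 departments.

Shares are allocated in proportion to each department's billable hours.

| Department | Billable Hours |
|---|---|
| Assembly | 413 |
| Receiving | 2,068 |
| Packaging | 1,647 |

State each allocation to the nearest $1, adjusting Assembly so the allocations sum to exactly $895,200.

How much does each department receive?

Sum of billable hours: 4,128.
Proportional shares: Assembly 413/4,128 × $895,200 = 89,563.37; Receiving 2,068/4,128 × $895,200 = 448,467.44; Packaging 1,647/4,128 × $895,200 = 357,169.19.
At nearest $1: Assembly $89,563; Receiving $448,467; Packaging $357,169. Sum = $895,199.
Difference $895,200 − $895,199 = +$1 applied to Assembly: Assembly becomes $89,564.

Assembly: $89,564; Receiving: $448,467; Packaging: $357,169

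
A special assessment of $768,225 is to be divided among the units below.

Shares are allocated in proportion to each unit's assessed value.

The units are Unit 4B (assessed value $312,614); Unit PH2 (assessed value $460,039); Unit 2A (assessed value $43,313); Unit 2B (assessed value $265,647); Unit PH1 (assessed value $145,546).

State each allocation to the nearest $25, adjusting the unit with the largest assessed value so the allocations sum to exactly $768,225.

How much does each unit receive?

Sum of assessed value: 1,227,159.
Unrounded shares: Unit 4B 312,614/1,227,159 × $768,225 = 195,702.34; Unit PH2 460,039/1,227,159 × $768,225 = 287,993.21; Unit 2A 43,313/1,227,159 × $768,225 = 27,114.77; Unit 2B 265,647/1,227,159 × $768,225 = 166,300.10; Unit PH1 145,546/1,227,159 × $768,225 = 91,114.58.
Rounded to nearest $25: Unit 4B $195,700; Unit PH2 $288,000; Unit 2A $27,125; Unit 2B $166,300; Unit PH1 $91,125. Sum = $768,250.
Difference $768,225 − $768,250 = −$25 applied to largest assessed value (Unit PH2): Unit PH2 becomes $287,975.

Unit 4B: $195,700 | Unit PH2: $287,975 | Unit 2A: $27,125 | Unit 2B: $166,300 | Unit PH1: $91,125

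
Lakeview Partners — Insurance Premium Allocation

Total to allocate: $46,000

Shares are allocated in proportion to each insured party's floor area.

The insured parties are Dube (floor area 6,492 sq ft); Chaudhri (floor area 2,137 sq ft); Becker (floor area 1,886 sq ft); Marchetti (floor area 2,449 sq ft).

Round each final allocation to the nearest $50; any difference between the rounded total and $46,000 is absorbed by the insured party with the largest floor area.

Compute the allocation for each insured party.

Dube: $23,000 · Chaudhri: $7,600 · Becker: $6,700 · Marchetti: $8,700

Total floor area = 12,964.
Raw shares: Dube 6,492/12,964 × $46,000 = 23,035.48; Chaudhri 2,137/12,964 × $46,000 = 7,582.69; Becker 1,886/12,964 × $46,000 = 6,692.07; Marchetti 2,449/12,964 × $46,000 = 8,689.76.
At nearest $50: Dube $23,050; Chaudhri $7,600; Becker $6,700; Marchetti $8,700. Sum = $46,050.
Difference $46,000 − $46,050 = −$50 applied to largest floor area (Dube): Dube becomes $23,000.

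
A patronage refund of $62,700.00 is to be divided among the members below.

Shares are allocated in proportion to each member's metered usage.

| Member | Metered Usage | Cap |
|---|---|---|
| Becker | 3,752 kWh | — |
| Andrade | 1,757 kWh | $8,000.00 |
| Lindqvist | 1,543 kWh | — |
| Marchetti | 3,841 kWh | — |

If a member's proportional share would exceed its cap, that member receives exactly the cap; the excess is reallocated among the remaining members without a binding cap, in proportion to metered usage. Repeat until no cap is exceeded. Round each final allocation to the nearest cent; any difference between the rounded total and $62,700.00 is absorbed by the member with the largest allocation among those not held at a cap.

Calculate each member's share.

Becker: $22,464.36 | Andrade: $8,000.00 | Lindqvist: $9,238.41 | Marchetti: $22,997.23

Combined metered usage = 10,893.
Unconstrained shares: Becker 21,596.4748; Andrade 10,113.2746; Lindqvist 8,881.4927; Marchetti 22,108.7579.
Cap binds for Andrade ($8,000.00); residual $54,700.00 reallocated over remaining metered usage 9,136.
Redistributed shares: Becker 22,464.3608 → $22,464.36; Lindqvist 9,238.4085 → $9,238.41; Marchetti 22,997.2307 → $22,997.23.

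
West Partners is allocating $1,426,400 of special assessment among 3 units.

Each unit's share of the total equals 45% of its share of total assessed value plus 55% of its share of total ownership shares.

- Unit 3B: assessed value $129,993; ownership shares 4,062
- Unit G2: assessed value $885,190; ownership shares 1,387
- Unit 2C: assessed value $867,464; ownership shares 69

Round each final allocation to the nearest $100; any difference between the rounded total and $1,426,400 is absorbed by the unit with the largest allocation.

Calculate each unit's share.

Assessed value total 1,882,647; ownership shares total 5,518.
Combined weights (45% assessed value + 55% ownership shares): Unit 3B 0.4359; Unit G2 0.3498; Unit 2C 0.2142.
Pro-rata amounts: Unit 3B 621,834.16; Unit G2 498,997.85; Unit 2C 305,567.99.
After rounding ($100): Unit 3B $621,800; Unit G2 $499,000; Unit 2C $305,600. Sum = $1,426,400.
Rounded total matches; no reconciliation needed.

Unit 3B: $621,800; Unit G2: $499,000; Unit 2C: $305,600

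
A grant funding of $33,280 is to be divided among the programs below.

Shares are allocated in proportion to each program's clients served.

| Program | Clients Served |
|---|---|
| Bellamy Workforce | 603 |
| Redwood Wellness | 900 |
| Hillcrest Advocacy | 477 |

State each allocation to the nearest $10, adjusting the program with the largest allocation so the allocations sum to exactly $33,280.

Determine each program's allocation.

Bellamy Workforce: $10,140 · Redwood Wellness: $15,120 · Hillcrest Advocacy: $8,020

Total clients served = 1,980.
Pro-rata amounts: Bellamy Workforce 603/1,980 × $33,280 = 10,135.27; Redwood Wellness 900/1,980 × $33,280 = 15,127.27; Hillcrest Advocacy 477/1,980 × $33,280 = 8,017.45.
After rounding ($10): Bellamy Workforce $10,140; Redwood Wellness $15,130; Hillcrest Advocacy $8,020. Sum = $33,290.
Difference $33,280 − $33,290 = −$10 applied to largest allocation (Redwood Wellness): Redwood Wellness becomes $15,120.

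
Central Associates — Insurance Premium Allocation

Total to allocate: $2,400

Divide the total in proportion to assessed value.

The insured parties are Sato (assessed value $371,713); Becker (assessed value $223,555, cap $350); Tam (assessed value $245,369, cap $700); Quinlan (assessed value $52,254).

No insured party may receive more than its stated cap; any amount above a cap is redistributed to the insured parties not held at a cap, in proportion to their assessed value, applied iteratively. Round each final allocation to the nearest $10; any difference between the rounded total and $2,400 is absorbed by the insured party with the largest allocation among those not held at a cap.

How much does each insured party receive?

Sato: $1,180 | Becker: $350 | Tam: $700 | Quinlan: $170

Assessed value total: 892,891.
Unconstrained shares: Sato 999.13; Becker 600.89; Tam 659.53; Quinlan 140.45.
Cap binds for Becker ($350); balance $2,050 reallocated over remaining assessed value 669,336.
Cap binds for Tam ($700); balance $1,350 reallocated over remaining assessed value 423,967.
Redistributed shares: Sato 1,183.61 → $1,180; Quinlan 166.39 → $170.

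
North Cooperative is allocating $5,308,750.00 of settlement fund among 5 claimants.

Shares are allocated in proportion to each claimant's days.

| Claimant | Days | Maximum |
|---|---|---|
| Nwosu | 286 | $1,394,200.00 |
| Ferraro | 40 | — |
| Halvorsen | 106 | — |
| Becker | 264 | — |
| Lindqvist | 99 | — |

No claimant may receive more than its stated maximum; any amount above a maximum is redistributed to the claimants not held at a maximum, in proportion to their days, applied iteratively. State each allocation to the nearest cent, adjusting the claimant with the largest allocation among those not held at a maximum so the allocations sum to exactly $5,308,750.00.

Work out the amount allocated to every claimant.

Nwosu: $1,394,200.00 · Ferraro: $307,626.72 · Halvorsen: $815,210.81 · Becker: $2,030,336.34 · Lindqvist: $761,376.13

Combined days = 795.
Unconstrained shares: Nwosu 1,909,814.4654; Ferraro 267,106.9182; Halvorsen 707,833.3333; Becker 1,762,905.6604; Lindqvist 661,089.6226.
Capped: Nwosu ($1,394,200.00); residual $3,914,550.00 reallocated over remaining days 509.
Shares after redistribution: Ferraro 307,626.7191 → $307,626.72; Halvorsen 815,210.8055 → $815,210.81; Becker 2,030,336.3458 → $2,030,336.35; Lindqvist 761,376.1297 → $761,376.13.
Rounding difference −$0.01 applied to Becker → $2,030,336.34.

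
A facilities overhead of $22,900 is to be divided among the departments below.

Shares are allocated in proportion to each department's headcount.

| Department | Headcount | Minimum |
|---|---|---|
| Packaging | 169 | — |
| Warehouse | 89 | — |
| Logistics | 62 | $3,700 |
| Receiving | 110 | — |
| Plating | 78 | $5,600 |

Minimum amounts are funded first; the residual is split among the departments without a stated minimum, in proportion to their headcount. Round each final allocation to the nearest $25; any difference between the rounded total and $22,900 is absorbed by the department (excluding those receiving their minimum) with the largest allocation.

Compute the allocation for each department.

Guaranteed amounts: Logistics $3,700; Plating $5,600. Balance $13,600.
Balance split over remaining headcount 368: Packaging 6,245.65 → $6,250; Warehouse 3,289.13 → $3,300; Receiving 4,065.22 → $4,075.
Rounding difference −$25 applied to Packaging → $6,225.

Packaging: $6,225; Warehouse: $3,300; Logistics: $3,700; Receiving: $4,075; Plating: $5,600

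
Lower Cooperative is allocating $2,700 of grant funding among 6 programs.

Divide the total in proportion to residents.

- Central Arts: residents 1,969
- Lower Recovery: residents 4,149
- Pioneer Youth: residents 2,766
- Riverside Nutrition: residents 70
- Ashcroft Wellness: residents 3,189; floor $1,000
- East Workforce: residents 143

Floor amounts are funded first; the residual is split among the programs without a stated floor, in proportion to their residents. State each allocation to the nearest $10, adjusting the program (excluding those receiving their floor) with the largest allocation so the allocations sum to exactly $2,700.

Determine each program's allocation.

Fund the minimums — Ashcroft Wellness $1,000. Remaining pool $1,700.
Remaining pool split over remaining residents 9,097: Central Arts 367.96 → $370; Lower Recovery 775.34 → $780; Pioneer Youth 516.90 → $520; Riverside Nutrition 13.08 → $10; East Workforce 26.72 → $30.
Rounding difference −$10 applied to Lower Recovery → $770.

Central Arts: $370 · Lower Recovery: $770 · Pioneer Youth: $520 · Riverside Nutrition: $10 · Ashcroft Wellness: $1,000 · East Workforce: $30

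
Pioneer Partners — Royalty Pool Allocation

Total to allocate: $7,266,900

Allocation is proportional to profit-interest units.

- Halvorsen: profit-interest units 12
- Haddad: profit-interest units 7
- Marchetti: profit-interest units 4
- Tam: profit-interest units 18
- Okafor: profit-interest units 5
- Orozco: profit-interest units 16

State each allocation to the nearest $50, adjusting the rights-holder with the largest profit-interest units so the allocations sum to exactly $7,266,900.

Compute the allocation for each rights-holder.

Sum of profit-interest units: 12 + 7 + 4 + 18 + 5 + 16 = 62.
Unrounded shares: Halvorsen 1,406,496.77; Haddad 820,456.45; Marchetti 468,832.26; Tam 2,109,745.16; Okafor 586,040.32; Orozco 1,875,329.03.
Rounded to nearest $50: Halvorsen $1,406,500; Haddad $820,450; Marchetti $468,850; Tam $2,109,750; Okafor $586,050; Orozco $1,875,350. Sum = $7,266,950.
Difference $7,266,900 − $7,266,950 = −$50 applied to largest profit-interest units (Tam): Tam becomes $2,109,700.

Halvorsen: $1,406,500 | Haddad: $820,450 | Marchetti: $468,850 | Tam: $2,109,700 | Okafor: $586,050 | Orozco: $1,875,350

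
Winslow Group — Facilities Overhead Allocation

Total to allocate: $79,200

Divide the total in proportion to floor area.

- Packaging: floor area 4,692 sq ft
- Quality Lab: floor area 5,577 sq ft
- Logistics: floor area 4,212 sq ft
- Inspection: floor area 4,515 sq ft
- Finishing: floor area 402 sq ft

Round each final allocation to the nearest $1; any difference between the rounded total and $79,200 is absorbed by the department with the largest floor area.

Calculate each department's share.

Total floor area = 4,692 + 5,577 + 4,212 + 4,515 + 402 = 19,398.
Unrounded shares: Packaging 19,156.94; Quality Lab 22,770.31; Logistics 17,197.15; Inspection 18,434.27; Finishing 1,641.32.
After rounding ($1): Packaging $19,157; Quality Lab $22,770; Logistics $17,197; Inspection $18,434; Finishing $1,641. Sum = $79,199.
Difference $79,200 − $79,199 = +$1 applied to largest floor area (Quality Lab): Quality Lab becomes $22,771.

Packaging: $19,157 · Quality Lab: $22,771 · Logistics: $17,197 · Inspection: $18,434 · Finishing: $1,641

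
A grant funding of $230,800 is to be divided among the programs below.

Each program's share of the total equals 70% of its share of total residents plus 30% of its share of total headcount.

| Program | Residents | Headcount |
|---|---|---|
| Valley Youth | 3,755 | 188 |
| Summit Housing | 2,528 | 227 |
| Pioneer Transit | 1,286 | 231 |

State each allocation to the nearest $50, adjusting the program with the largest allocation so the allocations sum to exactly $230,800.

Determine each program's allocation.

Residents total 7,569; headcount total 646.
Combined weights (70% residents + 30% headcount): Valley Youth 0.4346; Summit Housing 0.3392; Pioneer Transit 0.2262.
Proportional shares: Valley Youth 100,300.66; Summit Housing 78,290.52; Pioneer Transit 52,208.81.
After rounding ($50): Valley Youth $100,300; Summit Housing $78,300; Pioneer Transit $52,200. Sum = $230,800.
Rounded total matches; no reconciliation needed.

Valley Youth: $100,300; Summit Housing: $78,300; Pioneer Transit: $52,200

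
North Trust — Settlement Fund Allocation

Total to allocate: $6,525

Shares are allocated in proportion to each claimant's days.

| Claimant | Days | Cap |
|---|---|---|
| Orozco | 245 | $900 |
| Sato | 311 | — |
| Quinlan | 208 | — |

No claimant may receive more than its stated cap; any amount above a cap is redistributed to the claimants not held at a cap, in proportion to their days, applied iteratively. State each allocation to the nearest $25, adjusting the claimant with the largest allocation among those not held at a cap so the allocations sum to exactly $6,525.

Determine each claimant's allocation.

Orozco: $900 | Sato: $3,375 | Quinlan: $2,250

Days total: 764.
Pro-rata shares before constraints: Orozco 2,092.44; Sato 2,656.12; Quinlan 1,776.44.
Capped: Orozco ($900); residual $5,625 reallocated over remaining days 519.
Remaining shares: Sato 3,370.66 → $3,375; Quinlan 2,254.34 → $2,250.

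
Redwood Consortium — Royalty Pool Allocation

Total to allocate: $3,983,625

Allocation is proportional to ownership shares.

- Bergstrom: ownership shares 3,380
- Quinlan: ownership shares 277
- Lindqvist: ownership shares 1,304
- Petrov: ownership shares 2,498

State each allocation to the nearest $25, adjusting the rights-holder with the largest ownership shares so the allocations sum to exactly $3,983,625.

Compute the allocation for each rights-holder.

Combined ownership shares = 7,459.
Unrounded shares: Bergstrom 3,380/7,459 × $3,983,625 = 1,805,155.18; Quinlan 277/7,459 × $3,983,625 = 147,937.27; Lindqvist 1,304/7,459 × $3,983,625 = 696,426.73; Petrov 2,498/7,459 × $3,983,625 = 1,334,105.81.
Rounded to nearest $25: Bergstrom $1,805,150; Quinlan $147,925; Lindqvist $696,425; Petrov $1,334,100. Sum = $3,983,600.
Difference $3,983,625 − $3,983,600 = +$25 applied to largest ownership shares (Bergstrom): Bergstrom becomes $1,805,175.

Bergstrom: $1,805,175; Quinlan: $147,925; Lindqvist: $696,425; Petrov: $1,334,100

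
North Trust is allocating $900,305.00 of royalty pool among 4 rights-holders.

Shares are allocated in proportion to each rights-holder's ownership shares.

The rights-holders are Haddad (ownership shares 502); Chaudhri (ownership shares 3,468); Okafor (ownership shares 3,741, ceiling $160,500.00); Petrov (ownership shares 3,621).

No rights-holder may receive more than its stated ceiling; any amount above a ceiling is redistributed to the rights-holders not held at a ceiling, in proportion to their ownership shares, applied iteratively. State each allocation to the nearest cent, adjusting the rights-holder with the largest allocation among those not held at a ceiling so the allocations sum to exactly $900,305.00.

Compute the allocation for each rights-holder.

Haddad: $48,924.00 · Chaudhri: $337,984.95 · Okafor: $160,500.00 · Petrov: $352,896.05

Sum of ownership shares: 11,332.
Proportional shares (ignoring caps): Haddad 39,882.9077; Chaudhri 275,525.7448; Okafor 297,215.0552; Petrov 287,681.2924.
Capped: Okafor ($160,500.00); remaining pool $739,805.00 reallocated over remaining ownership shares 7,591.
Shares after redistribution: Haddad 48,924.0034 → $48,924.00; Chaudhri 337,984.9480 → $337,984.95; Petrov 352,896.0486 → $352,896.05.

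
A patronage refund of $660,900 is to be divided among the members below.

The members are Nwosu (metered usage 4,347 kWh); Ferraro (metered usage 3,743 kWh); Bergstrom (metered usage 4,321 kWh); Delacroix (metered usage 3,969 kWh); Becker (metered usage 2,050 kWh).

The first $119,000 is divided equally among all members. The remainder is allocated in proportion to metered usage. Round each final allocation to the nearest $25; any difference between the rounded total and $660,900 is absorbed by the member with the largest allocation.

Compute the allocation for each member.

Nwosu: $151,625; Ferraro: $133,850; Bergstrom: $150,850; Delacroix: $140,500; Becker: $84,075

Equal tier: $119,000 ÷ 5 = $23,800 apiece.
Remainder $541,900 by metered usage (total 18,430): Nwosu 127,815.48 → $127,825; Ferraro 110,055.98 → $110,050; Bergstrom 127,051.00 → $127,050; Delacroix 116,701.09 → $116,700; Becker 60,276.45 → $60,275.
Totals: Nwosu $23,800 + $127,825 = $151,625; Ferraro $23,800 + $110,050 = $133,850; Bergstrom $23,800 + $127,050 = $150,850; Delacroix $23,800 + $116,700 = $140,500; Becker $23,800 + $60,275 = $84,075.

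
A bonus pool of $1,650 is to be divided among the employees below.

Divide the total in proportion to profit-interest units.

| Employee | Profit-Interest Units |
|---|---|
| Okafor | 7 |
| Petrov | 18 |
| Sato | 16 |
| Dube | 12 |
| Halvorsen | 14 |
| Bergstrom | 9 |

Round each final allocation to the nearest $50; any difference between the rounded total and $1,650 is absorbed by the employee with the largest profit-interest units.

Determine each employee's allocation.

Okafor: $150 | Petrov: $400 | Sato: $350 | Dube: $250 | Halvorsen: $300 | Bergstrom: $200

Total profit-interest units = 7 + 18 + 16 + 12 + 14 + 9 = 76.
Proportional shares: Okafor 151.97; Petrov 390.79; Sato 347.37; Dube 260.53; Halvorsen 303.95; Bergstrom 195.39.
After rounding ($50): Okafor $150; Petrov $400; Sato $350; Dube $250; Halvorsen $300; Bergstrom $200. Sum = $1,650.
Rounded total matches; no reconciliation needed.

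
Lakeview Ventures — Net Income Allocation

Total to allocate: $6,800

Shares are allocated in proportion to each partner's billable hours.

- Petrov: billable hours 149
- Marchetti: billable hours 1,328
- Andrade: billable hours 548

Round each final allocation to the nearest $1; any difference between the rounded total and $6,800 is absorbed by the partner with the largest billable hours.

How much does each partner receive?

Sum of billable hours: 2,025.
Raw shares: Petrov 149/2,025 × $6,800 = 500.35; Marchetti 1,328/2,025 × $6,800 = 4,459.46; Andrade 548/2,025 × $6,800 = 1,840.20.
After rounding ($1): Petrov $500; Marchetti $4,459; Andrade $1,840. Sum = $6,799.
Difference $6,800 − $6,799 = +$1 applied to largest billable hours (Marchetti): Marchetti becomes $4,460.

Petrov: $500; Marchetti: $4,460; Andrade: $1,840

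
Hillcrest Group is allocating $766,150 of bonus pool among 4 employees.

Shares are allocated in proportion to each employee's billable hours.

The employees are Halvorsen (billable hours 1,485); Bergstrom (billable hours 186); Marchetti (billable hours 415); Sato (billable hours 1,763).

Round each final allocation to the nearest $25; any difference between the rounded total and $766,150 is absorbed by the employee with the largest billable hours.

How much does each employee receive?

Combined billable hours = 1,485 + 186 + 415 + 1,763 = 3,849.
Pro-rata amounts: Halvorsen 295,591.78; Bergstrom 37,023.62; Marchetti 82,606.46; Sato 350,928.15.
Rounded to nearest $25: Halvorsen $295,600; Bergstrom $37,025; Marchetti $82,600; Sato $350,925. Sum = $766,150.
No rounding difference to absorb.

Halvorsen: $295,600 · Bergstrom: $37,025 · Marchetti: $82,600 · Sato: $350,925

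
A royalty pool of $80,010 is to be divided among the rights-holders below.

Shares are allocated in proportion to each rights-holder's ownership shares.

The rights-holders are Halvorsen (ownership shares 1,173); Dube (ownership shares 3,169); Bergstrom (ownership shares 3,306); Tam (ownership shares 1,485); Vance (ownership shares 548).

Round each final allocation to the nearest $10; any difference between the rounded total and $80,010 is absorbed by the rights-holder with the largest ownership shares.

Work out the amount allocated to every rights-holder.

Halvorsen: $9,690; Dube: $26,190; Bergstrom: $27,330; Tam: $12,270; Vance: $4,530

Total ownership shares = 9,681.
Proportional shares: Halvorsen 1,173/9,681 × $80,010 = 9,694.43; Dube 3,169/9,681 × $80,010 = 26,190.65; Bergstrom 3,306/9,681 × $80,010 = 27,322.91; Tam 1,485/9,681 × $80,010 = 12,272.99; Vance 548/9,681 × $80,010 = 4,529.02.
At nearest $10: Halvorsen $9,690; Dube $26,190; Bergstrom $27,320; Tam $12,270; Vance $4,530. Sum = $80,000.
Difference $80,010 − $80,000 = +$10 applied to largest ownership shares (Bergstrom): Bergstrom becomes $27,330.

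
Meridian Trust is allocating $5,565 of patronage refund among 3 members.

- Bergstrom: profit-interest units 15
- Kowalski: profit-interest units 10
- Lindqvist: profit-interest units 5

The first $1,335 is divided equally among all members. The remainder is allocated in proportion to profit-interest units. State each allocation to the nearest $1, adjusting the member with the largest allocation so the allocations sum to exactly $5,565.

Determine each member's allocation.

Bergstrom: $2,560; Kowalski: $1,855; Lindqvist: $1,150

Equal tier: $1,335 ÷ 3 = $445 apiece.
Remainder $4,230 by profit-interest units (total 30): Bergstrom 2,115.00 → $2,115; Kowalski 1,410.00 → $1,410; Lindqvist 705.00 → $705.
Totals: Bergstrom $445 + $2,115 = $2,560; Kowalski $445 + $1,410 = $1,855; Lindqvist $445 + $705 = $1,150.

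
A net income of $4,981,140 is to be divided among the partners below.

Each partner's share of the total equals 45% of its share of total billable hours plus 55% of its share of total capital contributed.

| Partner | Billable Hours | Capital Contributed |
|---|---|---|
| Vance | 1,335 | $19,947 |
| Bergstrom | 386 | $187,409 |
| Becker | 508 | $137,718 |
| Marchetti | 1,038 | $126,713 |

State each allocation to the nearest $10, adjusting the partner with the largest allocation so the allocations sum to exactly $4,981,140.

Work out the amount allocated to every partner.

Totals — billable hours 3,267, capital contributed 471,787.
Combined weights (45% billable hours + 55% capital contributed): Vance 0.2071; Bergstrom 0.2716; Becker 0.2305; Marchetti 0.2907.
Raw shares: Vance 1,031,783.96; Bergstrom 1,353,105.60; Becker 1,148,259.30; Marchetti 1,447,991.14.
After rounding ($10): Vance $1,031,780; Bergstrom $1,353,110; Becker $1,148,260; Marchetti $1,447,990. Sum = $4,981,140.
No rounding difference to absorb.

Vance: $1,031,780; Bergstrom: $1,353,110; Becker: $1,148,260; Marchetti: $1,447,990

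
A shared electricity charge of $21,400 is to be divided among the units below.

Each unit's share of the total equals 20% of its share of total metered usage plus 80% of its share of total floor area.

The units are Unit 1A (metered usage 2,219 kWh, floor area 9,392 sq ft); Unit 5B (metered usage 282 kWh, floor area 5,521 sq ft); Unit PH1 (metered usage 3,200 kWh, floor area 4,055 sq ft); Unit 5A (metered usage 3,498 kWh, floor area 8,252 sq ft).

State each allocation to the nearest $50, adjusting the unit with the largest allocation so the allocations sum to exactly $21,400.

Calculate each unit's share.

Unit 1A: $6,950 · Unit 5B: $3,600 · Unit PH1: $4,050 · Unit 5A: $6,800

Totals — metered usage 9,199, floor area 27,220.
Combined weights (20% metered usage + 80% floor area): Unit 1A 0.3243; Unit 5B 0.1684; Unit PH1 0.1887; Unit 5A 0.3186.
Raw shares: Unit 1A 6,939.52; Unit 5B 3,603.63; Unit PH1 4,039.25; Unit 5A 6,817.60.
At nearest $50: Unit 1A $6,950; Unit 5B $3,600; Unit PH1 $4,050; Unit 5A $6,800. Sum = $21,400.
No rounding difference to absorb.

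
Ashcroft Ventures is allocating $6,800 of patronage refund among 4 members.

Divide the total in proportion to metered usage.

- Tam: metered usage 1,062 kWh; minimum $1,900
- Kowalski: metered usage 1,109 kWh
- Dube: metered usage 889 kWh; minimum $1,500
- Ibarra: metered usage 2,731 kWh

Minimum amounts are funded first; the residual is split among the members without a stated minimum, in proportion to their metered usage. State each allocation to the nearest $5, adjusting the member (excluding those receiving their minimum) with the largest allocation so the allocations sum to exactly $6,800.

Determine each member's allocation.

Tam: $1,900 · Kowalski: $980 · Dube: $1,500 · Ibarra: $2,420

Fund the minimums — Tam $1,900; Dube $1,500. Remaining pool $3,400.
Remaining pool split over remaining metered usage 3,840: Kowalski 981.93 → $980; Ibarra 2,418.07 → $2,420.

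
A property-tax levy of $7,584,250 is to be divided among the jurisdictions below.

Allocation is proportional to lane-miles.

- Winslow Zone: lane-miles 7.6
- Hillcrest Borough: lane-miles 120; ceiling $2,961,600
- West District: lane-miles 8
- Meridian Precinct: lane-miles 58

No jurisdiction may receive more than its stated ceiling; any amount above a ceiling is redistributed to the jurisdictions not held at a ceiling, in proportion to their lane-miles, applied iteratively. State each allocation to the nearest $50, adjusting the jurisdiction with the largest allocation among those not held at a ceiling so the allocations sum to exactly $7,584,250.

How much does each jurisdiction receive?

Lane-miles total: 193.6.
Pro-rata shares before constraints: Winslow Zone 297,728.82; Hillcrest Borough 4,700,981.40; West District 313,398.76; Meridian Precinct 2,272,141.01.
Capped: Hillcrest Borough ($2,961,600); residual $4,622,650 reallocated over remaining lane-miles 73.6.
Shares after redistribution: Winslow Zone 477,338.86 → $477,350; West District 502,461.96 → $502,450; Meridian Precinct 3,642,849.18 → $3,642,850.

Winslow Zone: $477,350 | Hillcrest Borough: $2,961,600 | West District: $502,450 | Meridian Precinct: $3,642,850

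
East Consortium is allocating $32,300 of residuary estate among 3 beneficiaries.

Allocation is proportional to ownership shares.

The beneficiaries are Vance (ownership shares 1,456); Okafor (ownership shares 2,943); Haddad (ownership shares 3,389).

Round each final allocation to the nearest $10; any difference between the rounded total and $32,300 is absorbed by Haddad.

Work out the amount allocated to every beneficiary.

Sum of ownership shares: 7,788.
Raw shares: Vance 1,456/7,788 × $32,300 = 6,038.62; Okafor 2,943/7,788 × $32,300 = 12,205.82; Haddad 3,389/7,788 × $32,300 = 14,055.56.
Rounded to nearest $10: Vance $6,040; Okafor $12,210; Haddad $14,060. Sum = $32,310.
Difference $32,300 − $32,310 = −$10 applied to Haddad: Haddad becomes $14,050.

Vance: $6,040; Okafor: $12,210; Haddad: $14,050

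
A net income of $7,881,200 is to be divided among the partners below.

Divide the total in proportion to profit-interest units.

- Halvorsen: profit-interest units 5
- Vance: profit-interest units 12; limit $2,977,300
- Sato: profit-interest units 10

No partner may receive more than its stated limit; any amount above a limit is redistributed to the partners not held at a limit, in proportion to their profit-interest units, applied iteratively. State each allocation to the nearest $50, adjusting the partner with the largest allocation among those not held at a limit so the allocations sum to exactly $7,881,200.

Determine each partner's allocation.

Combined profit-interest units = 27.
Pro-rata shares before constraints: Halvorsen 1,459,481.48; Vance 3,502,755.56; Sato 2,918,962.96.
Held at cap: Vance ($2,977,300); remaining pool $4,903,900 reallocated over remaining profit-interest units 15.
Shares after redistribution: Halvorsen 1,634,633.33 → $1,634,650; Sato 3,269,266.67 → $3,269,250.

Halvorsen: $1,634,650; Vance: $2,977,300; Sato: $3,269,250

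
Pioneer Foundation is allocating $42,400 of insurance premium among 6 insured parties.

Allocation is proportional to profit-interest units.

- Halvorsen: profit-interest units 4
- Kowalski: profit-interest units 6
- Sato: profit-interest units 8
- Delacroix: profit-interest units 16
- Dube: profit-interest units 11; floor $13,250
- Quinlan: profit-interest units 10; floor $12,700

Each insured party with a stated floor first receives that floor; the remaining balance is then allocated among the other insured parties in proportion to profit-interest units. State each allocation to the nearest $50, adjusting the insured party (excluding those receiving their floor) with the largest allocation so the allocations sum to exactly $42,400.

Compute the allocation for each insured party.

Halvorsen: $1,950 | Kowalski: $2,900 | Sato: $3,850 | Delacroix: $7,750 | Dube: $13,250 | Quinlan: $12,700

Minimums first: Dube $13,250; Quinlan $12,700. Residual $16,450.
Residual split over remaining profit-interest units 34: Halvorsen 1,935.29 → $1,950; Kowalski 2,902.94 → $2,900; Sato 3,870.59 → $3,850; Delacroix 7,741.18 → $7,750.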